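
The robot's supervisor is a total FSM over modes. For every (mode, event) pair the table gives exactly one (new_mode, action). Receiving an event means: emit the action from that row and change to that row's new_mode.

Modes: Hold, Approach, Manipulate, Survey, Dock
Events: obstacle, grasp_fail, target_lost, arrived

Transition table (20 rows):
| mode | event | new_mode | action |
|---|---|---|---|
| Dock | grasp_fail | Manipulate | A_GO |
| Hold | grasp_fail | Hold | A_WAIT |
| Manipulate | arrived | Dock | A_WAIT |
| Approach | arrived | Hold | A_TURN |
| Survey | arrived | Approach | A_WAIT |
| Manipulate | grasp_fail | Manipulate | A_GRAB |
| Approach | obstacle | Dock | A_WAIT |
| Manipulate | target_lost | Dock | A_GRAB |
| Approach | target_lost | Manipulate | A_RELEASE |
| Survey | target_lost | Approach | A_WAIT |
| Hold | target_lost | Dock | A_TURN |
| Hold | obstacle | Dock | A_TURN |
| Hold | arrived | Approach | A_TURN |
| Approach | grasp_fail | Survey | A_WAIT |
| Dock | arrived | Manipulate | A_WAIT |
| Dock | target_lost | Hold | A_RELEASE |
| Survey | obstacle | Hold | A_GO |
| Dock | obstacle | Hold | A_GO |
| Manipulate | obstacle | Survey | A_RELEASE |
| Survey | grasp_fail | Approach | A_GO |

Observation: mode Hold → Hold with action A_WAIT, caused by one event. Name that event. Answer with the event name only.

grasp_fail

try obstacle: (Hold, obstacle) → (Dock, A_TURN)
try grasp_fail: (Hold, grasp_fail) → (Hold, A_WAIT)  ← matches
try target_lost: (Hold, target_lost) → (Dock, A_TURN)
try arrived: (Hold, arrived) → (Approach, A_TURN)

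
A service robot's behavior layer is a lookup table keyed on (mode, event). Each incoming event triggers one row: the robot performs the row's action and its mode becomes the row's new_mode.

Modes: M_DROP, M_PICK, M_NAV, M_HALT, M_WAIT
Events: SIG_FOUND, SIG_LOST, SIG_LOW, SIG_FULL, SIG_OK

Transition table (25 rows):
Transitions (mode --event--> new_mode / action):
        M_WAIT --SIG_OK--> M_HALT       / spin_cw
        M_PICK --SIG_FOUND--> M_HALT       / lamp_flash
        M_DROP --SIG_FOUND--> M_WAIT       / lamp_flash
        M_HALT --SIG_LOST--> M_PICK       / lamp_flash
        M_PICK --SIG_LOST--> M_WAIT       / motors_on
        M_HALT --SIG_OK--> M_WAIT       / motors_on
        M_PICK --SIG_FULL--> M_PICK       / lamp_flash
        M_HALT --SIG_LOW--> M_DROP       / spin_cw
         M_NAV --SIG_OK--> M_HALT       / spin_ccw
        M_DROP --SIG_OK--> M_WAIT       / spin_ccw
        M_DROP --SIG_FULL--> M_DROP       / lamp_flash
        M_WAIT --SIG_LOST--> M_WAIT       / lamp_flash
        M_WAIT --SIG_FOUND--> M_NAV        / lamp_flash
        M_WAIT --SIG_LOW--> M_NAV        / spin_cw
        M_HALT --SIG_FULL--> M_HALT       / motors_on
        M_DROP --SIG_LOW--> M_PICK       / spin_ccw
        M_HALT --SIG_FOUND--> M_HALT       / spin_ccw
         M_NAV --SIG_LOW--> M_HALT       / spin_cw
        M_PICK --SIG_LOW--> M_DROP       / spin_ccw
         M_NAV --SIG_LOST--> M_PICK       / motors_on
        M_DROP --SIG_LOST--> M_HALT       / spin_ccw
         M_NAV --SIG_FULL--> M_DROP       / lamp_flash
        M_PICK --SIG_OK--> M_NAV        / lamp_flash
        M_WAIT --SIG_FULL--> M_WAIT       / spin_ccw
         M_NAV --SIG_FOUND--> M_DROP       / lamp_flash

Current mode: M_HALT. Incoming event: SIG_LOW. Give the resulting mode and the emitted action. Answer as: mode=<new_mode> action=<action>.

current mode = M_HALT; filter table to that mode:
  (M_HALT, SIG_LOST) → (M_PICK, lamp_flash)
  (M_HALT, SIG_OK) → (M_WAIT, motors_on)
  (M_HALT, SIG_LOW) → (M_DROP, spin_cw)  ← event matches
  (M_HALT, SIG_FULL) → (M_HALT, motors_on)
  (M_HALT, SIG_FOUND) → (M_HALT, spin_ccw)
event = SIG_LOW selects (M_DROP, spin_cw)

mode=M_DROP action=spin_cw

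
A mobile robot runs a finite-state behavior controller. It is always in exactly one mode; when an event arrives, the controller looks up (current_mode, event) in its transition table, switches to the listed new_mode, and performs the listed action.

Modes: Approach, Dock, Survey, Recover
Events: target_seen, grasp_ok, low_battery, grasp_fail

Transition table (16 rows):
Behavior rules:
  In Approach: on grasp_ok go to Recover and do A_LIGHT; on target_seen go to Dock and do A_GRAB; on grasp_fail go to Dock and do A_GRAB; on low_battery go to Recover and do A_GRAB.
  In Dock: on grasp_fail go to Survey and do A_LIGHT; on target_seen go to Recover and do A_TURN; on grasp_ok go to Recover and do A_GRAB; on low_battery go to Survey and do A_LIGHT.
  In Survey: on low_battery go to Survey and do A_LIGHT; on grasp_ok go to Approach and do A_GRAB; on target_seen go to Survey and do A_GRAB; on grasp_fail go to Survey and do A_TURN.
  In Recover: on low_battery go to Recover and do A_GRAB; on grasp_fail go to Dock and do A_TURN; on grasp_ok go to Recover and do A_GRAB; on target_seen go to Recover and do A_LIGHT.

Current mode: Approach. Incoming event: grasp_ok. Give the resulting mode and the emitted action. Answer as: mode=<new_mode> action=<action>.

current mode = Approach; filter table to that mode:
  (Approach, grasp_ok) → (Recover, A_LIGHT)  ← event matches
  (Approach, target_seen) → (Dock, A_GRAB)
  (Approach, grasp_fail) → (Dock, A_GRAB)
  (Approach, low_battery) → (Recover, A_GRAB)
event = grasp_ok selects (Recover, A_LIGHT)

mode=Recover action=A_LIGHT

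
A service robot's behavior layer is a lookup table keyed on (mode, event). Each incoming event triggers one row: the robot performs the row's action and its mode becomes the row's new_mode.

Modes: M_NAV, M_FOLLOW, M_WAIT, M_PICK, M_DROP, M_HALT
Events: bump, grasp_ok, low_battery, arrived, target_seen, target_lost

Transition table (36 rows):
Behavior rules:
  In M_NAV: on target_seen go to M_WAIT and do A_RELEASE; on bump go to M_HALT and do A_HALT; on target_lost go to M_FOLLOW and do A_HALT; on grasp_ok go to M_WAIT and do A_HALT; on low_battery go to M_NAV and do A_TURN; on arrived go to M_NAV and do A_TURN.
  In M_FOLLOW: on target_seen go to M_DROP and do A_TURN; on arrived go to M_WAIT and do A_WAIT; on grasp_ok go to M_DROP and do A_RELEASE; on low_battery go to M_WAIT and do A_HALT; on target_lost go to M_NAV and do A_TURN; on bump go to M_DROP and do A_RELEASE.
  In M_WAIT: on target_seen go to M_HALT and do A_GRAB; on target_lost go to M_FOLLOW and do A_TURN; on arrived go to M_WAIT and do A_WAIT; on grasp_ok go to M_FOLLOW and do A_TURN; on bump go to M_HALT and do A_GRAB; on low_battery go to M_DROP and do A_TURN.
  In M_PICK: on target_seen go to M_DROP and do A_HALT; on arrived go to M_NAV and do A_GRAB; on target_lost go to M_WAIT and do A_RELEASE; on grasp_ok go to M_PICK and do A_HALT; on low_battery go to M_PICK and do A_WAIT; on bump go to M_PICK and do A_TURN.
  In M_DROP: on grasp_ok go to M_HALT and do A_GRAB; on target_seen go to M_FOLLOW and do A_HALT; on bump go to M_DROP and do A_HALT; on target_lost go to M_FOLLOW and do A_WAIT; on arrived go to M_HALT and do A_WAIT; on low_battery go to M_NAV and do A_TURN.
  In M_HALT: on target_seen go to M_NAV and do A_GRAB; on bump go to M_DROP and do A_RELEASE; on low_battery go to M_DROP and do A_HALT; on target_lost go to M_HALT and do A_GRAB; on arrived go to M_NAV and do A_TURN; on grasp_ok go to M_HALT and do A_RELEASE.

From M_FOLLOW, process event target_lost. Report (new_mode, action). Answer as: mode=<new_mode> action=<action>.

current mode = M_FOLLOW; filter table to that mode:
  (M_FOLLOW, target_seen) → (M_DROP, A_TURN)
  (M_FOLLOW, arrived) → (M_WAIT, A_WAIT)
  (M_FOLLOW, grasp_ok) → (M_DROP, A_RELEASE)
  (M_FOLLOW, low_battery) → (M_WAIT, A_HALT)
  (M_FOLLOW, target_lost) → (M_NAV, A_TURN)  ← event matches
  (M_FOLLOW, bump) → (M_DROP, A_RELEASE)
event = target_lost selects (M_NAV, A_TURN)

mode=M_NAV action=A_TURN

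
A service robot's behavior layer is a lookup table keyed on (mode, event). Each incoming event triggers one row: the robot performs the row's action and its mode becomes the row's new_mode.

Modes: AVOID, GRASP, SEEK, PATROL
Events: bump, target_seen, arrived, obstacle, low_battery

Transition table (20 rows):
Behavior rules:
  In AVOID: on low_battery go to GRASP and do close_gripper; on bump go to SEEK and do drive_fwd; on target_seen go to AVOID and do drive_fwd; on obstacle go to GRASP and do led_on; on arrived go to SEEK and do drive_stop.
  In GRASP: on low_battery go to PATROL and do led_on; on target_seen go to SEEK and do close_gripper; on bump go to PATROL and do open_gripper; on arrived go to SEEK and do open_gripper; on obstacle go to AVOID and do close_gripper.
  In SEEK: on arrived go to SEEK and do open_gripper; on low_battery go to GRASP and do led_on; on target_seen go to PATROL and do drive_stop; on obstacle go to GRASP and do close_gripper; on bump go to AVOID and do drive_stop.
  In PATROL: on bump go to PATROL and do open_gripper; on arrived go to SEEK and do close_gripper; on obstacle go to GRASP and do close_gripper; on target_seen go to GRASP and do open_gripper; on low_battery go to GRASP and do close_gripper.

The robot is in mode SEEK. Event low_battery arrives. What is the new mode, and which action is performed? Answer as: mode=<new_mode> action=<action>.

current mode = SEEK; filter table to that mode:
  (SEEK, arrived) → (SEEK, open_gripper)
  (SEEK, low_battery) → (GRASP, led_on)  ← event matches
  (SEEK, target_seen) → (PATROL, drive_stop)
  (SEEK, obstacle) → (GRASP, close_gripper)
  (SEEK, bump) → (AVOID, drive_stop)
event = low_battery selects (GRASP, led_on)

mode=GRASP action=led_on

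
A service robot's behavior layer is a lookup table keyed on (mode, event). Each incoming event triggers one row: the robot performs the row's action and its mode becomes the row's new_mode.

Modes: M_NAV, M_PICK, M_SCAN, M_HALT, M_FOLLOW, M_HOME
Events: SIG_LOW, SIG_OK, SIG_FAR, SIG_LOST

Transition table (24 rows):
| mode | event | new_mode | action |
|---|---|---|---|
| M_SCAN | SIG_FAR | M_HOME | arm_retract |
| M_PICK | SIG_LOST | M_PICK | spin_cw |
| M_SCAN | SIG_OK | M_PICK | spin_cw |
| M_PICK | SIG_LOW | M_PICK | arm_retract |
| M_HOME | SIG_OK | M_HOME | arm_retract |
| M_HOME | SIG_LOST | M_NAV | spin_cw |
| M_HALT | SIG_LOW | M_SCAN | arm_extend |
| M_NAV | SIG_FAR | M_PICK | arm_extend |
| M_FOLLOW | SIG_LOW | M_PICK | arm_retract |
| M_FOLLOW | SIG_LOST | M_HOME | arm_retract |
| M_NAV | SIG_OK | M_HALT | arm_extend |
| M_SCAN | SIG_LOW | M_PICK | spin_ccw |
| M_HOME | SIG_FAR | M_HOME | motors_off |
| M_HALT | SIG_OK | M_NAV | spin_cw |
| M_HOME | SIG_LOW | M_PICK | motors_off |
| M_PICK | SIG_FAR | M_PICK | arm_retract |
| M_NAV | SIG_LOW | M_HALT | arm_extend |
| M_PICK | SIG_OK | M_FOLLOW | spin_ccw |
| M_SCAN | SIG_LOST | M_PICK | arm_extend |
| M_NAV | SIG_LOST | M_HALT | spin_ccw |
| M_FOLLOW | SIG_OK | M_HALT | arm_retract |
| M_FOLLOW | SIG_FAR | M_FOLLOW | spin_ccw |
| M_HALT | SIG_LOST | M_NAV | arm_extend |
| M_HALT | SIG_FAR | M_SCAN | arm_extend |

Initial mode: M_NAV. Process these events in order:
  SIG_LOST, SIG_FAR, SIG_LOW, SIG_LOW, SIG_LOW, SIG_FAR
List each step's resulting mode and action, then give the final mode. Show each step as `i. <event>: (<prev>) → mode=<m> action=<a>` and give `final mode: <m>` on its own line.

1. SIG_LOST: (M_NAV) → mode=M_HALT action=spin_ccw
2. SIG_FAR: (M_HALT) → mode=M_SCAN action=arm_extend
3. SIG_LOW: (M_SCAN) → mode=M_PICK action=spin_ccw
4. SIG_LOW: (M_PICK) → mode=M_PICK action=arm_retract
5. SIG_LOW: (M_PICK) → mode=M_PICK action=arm_retract
6. SIG_FAR: (M_PICK) → mode=M_PICK action=arm_retract

final mode: M_PICK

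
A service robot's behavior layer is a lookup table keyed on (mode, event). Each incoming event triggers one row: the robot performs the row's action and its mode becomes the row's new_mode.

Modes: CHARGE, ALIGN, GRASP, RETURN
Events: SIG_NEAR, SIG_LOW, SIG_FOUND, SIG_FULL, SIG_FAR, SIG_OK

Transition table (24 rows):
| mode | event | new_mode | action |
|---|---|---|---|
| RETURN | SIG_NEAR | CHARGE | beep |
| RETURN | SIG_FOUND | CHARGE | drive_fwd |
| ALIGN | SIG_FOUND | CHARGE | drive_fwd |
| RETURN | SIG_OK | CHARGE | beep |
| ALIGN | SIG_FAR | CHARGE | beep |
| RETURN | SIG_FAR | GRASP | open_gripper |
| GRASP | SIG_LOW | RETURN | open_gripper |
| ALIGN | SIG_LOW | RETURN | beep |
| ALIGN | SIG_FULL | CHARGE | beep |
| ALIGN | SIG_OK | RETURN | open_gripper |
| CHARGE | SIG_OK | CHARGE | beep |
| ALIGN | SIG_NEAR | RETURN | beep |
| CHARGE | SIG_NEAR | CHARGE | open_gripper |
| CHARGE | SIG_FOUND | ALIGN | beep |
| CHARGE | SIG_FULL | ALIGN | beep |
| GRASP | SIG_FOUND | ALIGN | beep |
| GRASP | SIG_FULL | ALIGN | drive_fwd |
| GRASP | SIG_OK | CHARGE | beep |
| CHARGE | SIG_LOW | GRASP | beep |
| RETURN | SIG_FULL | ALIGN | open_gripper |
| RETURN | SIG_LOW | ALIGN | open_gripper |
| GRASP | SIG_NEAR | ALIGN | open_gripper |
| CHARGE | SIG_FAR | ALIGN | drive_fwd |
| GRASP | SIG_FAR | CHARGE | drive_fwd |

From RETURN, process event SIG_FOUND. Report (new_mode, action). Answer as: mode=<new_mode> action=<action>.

mode=CHARGE action=drive_fwd

current mode = RETURN; filter table to that mode:
  (RETURN, SIG_NEAR) → (CHARGE, beep)
  (RETURN, SIG_FOUND) → (CHARGE, drive_fwd)  ← event matches
  (RETURN, SIG_OK) → (CHARGE, beep)
  (RETURN, SIG_FAR) → (GRASP, open_gripper)
  (RETURN, SIG_FULL) → (ALIGN, open_gripper)
  (RETURN, SIG_LOW) → (ALIGN, open_gripper)
event = SIG_FOUND selects (CHARGE, drive_fwd)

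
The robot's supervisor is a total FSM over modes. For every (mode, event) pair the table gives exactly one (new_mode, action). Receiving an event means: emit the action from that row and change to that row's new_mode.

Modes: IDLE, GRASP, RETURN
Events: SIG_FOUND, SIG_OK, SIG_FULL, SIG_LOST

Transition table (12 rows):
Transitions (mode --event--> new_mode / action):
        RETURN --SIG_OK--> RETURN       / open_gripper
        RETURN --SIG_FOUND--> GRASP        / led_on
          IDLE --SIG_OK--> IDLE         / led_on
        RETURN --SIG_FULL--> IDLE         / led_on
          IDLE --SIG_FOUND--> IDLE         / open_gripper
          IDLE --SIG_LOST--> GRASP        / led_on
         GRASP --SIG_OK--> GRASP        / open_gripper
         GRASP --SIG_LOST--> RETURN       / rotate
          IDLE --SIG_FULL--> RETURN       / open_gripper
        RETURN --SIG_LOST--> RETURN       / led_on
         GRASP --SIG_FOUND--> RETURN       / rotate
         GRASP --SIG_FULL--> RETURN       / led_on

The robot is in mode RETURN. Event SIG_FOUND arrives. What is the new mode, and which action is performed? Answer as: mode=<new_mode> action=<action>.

mode=GRASP action=led_on

current mode = RETURN; filter table to that mode:
  (RETURN, SIG_OK) → (RETURN, open_gripper)
  (RETURN, SIG_FOUND) → (GRASP, led_on)  ← event matches
  (RETURN, SIG_FULL) → (IDLE, led_on)
  (RETURN, SIG_LOST) → (RETURN, led_on)
event = SIG_FOUND selects (GRASP, led_on)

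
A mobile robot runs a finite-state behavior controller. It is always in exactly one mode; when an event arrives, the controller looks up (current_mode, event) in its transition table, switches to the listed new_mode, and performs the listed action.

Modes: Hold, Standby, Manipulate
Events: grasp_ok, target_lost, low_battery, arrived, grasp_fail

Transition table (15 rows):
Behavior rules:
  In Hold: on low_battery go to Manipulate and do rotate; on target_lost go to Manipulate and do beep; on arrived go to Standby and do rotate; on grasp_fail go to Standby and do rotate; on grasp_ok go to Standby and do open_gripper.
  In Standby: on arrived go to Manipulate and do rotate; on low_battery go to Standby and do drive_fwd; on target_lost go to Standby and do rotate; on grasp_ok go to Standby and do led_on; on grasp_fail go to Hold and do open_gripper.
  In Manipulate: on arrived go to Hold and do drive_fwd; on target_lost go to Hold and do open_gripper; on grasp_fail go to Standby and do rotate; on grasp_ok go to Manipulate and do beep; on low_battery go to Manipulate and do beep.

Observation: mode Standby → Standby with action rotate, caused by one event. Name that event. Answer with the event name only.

try grasp_ok: (Standby, grasp_ok) → (Standby, led_on)
try target_lost: (Standby, target_lost) → (Standby, rotate)  ← matches
try low_battery: (Standby, low_battery) → (Standby, drive_fwd)
try arrived: (Standby, arrived) → (Manipulate, rotate)
try grasp_fail: (Standby, grasp_fail) → (Hold, open_gripper)

target_lost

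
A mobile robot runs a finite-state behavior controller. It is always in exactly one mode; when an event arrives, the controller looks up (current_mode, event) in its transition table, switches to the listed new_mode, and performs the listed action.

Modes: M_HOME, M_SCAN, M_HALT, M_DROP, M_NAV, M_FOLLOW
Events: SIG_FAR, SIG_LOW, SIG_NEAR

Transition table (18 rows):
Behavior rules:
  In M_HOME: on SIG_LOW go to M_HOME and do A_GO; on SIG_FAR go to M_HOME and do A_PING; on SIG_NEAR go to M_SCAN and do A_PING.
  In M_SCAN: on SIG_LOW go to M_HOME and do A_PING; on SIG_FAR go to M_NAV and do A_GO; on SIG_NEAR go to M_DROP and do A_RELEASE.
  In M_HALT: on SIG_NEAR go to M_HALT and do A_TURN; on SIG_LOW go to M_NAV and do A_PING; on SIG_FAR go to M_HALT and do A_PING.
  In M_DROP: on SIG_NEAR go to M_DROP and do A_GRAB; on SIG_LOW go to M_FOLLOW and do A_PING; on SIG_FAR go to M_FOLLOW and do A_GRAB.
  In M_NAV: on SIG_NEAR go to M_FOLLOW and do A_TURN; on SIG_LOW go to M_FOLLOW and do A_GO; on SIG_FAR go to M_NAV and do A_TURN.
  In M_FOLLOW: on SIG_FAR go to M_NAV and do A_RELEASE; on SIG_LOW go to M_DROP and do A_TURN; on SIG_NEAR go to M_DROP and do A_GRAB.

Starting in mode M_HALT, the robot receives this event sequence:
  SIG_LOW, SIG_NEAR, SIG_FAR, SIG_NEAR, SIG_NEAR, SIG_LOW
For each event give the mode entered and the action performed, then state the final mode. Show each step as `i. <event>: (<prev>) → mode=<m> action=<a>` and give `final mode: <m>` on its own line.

1. SIG_LOW: (M_HALT) → mode=M_NAV action=A_PING
2. SIG_NEAR: (M_NAV) → mode=M_FOLLOW action=A_TURN
3. SIG_FAR: (M_FOLLOW) → mode=M_NAV action=A_RELEASE
4. SIG_NEAR: (M_NAV) → mode=M_FOLLOW action=A_TURN
5. SIG_NEAR: (M_FOLLOW) → mode=M_DROP action=A_GRAB
6. SIG_LOW: (M_DROP) → mode=M_FOLLOW action=A_PING

final mode: M_FOLLOW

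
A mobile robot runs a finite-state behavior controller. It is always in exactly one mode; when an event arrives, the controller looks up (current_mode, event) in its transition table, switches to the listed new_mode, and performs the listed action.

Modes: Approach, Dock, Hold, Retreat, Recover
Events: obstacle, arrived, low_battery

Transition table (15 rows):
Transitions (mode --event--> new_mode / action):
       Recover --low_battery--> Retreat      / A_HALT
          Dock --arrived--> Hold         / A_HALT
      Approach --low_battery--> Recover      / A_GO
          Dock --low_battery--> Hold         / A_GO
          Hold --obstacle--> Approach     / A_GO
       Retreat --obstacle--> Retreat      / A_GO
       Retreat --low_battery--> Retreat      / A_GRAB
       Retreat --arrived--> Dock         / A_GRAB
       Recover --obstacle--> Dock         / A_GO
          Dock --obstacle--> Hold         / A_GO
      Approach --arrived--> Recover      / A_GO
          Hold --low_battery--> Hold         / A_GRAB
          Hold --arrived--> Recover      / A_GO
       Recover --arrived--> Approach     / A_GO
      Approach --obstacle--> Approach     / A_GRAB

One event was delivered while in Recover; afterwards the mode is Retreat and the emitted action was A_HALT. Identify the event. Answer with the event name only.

try obstacle: (Recover, obstacle) → (Dock, A_GO)
try arrived: (Recover, arrived) → (Approach, A_GO)
try low_battery: (Recover, low_battery) → (Retreat, A_HALT)  ← matches

low_battery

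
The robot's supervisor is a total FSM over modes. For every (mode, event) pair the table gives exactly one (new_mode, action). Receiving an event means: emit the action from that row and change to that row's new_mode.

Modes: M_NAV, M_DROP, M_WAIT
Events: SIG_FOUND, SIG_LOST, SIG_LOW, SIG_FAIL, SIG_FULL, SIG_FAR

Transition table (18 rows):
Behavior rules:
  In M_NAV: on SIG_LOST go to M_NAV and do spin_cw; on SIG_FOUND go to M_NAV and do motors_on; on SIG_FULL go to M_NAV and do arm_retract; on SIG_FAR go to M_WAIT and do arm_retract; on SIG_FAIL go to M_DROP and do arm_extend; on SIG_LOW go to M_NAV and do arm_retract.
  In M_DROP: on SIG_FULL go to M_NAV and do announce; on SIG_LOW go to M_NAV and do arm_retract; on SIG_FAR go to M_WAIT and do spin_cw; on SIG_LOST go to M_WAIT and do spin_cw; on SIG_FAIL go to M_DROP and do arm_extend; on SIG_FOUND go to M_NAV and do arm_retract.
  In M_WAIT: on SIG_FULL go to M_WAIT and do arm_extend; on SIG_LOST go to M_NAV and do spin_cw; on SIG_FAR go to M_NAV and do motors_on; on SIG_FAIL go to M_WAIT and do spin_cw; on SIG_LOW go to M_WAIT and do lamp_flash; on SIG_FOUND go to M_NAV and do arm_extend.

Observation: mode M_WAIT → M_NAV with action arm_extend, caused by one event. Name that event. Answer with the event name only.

try SIG_FOUND: (M_WAIT, SIG_FOUND) → (M_NAV, arm_extend)  ← matches
try SIG_LOST: (M_WAIT, SIG_LOST) → (M_NAV, spin_cw)
try SIG_LOW: (M_WAIT, SIG_LOW) → (M_WAIT, lamp_flash)
try SIG_FAIL: (M_WAIT, SIG_FAIL) → (M_WAIT, spin_cw)
try SIG_FULL: (M_WAIT, SIG_FULL) → (M_WAIT, arm_extend)
try SIG_FAR: (M_WAIT, SIG_FAR) → (M_NAV, motors_on)

SIG_FOUND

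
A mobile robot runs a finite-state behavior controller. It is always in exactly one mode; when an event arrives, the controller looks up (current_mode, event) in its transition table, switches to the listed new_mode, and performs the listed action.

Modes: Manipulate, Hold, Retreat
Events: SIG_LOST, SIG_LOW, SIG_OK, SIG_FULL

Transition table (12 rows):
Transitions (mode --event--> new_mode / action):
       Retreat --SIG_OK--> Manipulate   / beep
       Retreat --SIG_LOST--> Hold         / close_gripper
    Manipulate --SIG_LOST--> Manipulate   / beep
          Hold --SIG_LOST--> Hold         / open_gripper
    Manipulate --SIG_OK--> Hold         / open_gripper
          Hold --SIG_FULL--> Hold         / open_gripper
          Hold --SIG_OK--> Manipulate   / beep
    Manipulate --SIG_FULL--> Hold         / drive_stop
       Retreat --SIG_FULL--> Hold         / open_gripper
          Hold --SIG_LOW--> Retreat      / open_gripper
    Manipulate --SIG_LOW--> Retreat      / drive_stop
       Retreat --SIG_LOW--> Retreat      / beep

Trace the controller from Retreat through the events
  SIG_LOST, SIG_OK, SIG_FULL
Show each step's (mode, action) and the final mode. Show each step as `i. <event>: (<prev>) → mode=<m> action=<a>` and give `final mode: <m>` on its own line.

1. SIG_LOST: (Retreat) → mode=Hold action=close_gripper
2. SIG_OK: (Hold) → mode=Manipulate action=beep
3. SIG_FULL: (Manipulate) → mode=Hold action=drive_stop

final mode: Hold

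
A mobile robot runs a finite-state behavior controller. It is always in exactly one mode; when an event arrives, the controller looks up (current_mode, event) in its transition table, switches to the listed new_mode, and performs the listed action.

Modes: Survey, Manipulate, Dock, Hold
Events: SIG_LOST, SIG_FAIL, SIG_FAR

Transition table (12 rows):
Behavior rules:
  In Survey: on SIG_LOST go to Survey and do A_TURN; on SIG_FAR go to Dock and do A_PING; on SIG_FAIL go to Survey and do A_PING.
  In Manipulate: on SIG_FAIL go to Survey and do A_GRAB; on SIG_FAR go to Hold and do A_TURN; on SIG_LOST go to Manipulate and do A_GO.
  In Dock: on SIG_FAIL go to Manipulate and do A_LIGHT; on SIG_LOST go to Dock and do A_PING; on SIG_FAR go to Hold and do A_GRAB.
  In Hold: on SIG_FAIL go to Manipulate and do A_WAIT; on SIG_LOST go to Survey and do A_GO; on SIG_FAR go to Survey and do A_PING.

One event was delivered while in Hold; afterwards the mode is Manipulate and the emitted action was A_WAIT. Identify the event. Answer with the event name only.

try SIG_LOST: (Hold, SIG_LOST) → (Survey, A_GO)
try SIG_FAIL: (Hold, SIG_FAIL) → (Manipulate, A_WAIT)  ← matches
try SIG_FAR: (Hold, SIG_FAR) → (Survey, A_PING)

SIG_FAIL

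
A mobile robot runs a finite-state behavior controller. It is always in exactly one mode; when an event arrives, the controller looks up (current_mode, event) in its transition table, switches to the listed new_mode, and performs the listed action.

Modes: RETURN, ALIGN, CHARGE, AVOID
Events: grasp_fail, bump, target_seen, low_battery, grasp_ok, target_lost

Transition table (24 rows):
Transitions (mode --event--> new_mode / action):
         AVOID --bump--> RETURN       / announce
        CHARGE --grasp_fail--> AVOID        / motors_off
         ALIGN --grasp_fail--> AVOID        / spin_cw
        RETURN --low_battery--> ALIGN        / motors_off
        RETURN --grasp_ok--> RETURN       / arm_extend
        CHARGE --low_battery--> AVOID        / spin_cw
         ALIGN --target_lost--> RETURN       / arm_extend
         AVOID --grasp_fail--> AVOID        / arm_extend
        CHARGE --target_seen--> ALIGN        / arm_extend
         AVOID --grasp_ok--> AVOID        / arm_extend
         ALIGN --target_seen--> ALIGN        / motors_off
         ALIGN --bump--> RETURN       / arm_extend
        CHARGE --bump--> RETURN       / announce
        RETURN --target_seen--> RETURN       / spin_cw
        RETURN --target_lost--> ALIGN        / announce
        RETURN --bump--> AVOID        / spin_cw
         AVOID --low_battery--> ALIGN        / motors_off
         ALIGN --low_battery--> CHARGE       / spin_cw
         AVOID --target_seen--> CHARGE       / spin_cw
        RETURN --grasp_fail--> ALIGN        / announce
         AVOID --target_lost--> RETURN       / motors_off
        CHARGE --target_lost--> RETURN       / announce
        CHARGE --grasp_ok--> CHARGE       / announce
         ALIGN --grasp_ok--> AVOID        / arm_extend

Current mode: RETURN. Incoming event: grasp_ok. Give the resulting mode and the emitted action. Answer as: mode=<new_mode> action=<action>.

current mode = RETURN; filter table to that mode:
  (RETURN, low_battery) → (ALIGN, motors_off)
  (RETURN, grasp_ok) → (RETURN, arm_extend)  ← event matches
  (RETURN, target_seen) → (RETURN, spin_cw)
  (RETURN, target_lost) → (ALIGN, announce)
  (RETURN, bump) → (AVOID, spin_cw)
  (RETURN, grasp_fail) → (ALIGN, announce)
event = grasp_ok selects (RETURN, arm_extend)

mode=RETURN action=arm_extend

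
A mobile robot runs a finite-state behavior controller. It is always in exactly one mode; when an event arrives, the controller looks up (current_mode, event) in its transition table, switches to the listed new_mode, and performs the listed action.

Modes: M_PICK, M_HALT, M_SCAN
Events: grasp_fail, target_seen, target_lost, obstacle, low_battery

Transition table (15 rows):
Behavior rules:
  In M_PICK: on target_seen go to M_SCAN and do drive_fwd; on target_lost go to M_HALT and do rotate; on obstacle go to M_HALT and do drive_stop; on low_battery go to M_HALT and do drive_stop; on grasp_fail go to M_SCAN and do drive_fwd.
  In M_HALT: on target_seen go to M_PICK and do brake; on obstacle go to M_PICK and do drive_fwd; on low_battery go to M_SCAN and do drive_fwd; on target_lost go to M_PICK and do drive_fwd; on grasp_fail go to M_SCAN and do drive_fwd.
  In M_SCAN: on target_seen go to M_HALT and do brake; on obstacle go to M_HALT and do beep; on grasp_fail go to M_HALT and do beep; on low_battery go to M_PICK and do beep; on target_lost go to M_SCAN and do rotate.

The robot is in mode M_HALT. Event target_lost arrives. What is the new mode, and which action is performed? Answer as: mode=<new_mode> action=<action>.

mode=M_PICK action=drive_fwd

current mode = M_HALT; filter table to that mode:
  (M_HALT, target_seen) → (M_PICK, brake)
  (M_HALT, obstacle) → (M_PICK, drive_fwd)
  (M_HALT, low_battery) → (M_SCAN, drive_fwd)
  (M_HALT, target_lost) → (M_PICK, drive_fwd)  ← event matches
  (M_HALT, grasp_fail) → (M_SCAN, drive_fwd)
event = target_lost selects (M_PICK, drive_fwd)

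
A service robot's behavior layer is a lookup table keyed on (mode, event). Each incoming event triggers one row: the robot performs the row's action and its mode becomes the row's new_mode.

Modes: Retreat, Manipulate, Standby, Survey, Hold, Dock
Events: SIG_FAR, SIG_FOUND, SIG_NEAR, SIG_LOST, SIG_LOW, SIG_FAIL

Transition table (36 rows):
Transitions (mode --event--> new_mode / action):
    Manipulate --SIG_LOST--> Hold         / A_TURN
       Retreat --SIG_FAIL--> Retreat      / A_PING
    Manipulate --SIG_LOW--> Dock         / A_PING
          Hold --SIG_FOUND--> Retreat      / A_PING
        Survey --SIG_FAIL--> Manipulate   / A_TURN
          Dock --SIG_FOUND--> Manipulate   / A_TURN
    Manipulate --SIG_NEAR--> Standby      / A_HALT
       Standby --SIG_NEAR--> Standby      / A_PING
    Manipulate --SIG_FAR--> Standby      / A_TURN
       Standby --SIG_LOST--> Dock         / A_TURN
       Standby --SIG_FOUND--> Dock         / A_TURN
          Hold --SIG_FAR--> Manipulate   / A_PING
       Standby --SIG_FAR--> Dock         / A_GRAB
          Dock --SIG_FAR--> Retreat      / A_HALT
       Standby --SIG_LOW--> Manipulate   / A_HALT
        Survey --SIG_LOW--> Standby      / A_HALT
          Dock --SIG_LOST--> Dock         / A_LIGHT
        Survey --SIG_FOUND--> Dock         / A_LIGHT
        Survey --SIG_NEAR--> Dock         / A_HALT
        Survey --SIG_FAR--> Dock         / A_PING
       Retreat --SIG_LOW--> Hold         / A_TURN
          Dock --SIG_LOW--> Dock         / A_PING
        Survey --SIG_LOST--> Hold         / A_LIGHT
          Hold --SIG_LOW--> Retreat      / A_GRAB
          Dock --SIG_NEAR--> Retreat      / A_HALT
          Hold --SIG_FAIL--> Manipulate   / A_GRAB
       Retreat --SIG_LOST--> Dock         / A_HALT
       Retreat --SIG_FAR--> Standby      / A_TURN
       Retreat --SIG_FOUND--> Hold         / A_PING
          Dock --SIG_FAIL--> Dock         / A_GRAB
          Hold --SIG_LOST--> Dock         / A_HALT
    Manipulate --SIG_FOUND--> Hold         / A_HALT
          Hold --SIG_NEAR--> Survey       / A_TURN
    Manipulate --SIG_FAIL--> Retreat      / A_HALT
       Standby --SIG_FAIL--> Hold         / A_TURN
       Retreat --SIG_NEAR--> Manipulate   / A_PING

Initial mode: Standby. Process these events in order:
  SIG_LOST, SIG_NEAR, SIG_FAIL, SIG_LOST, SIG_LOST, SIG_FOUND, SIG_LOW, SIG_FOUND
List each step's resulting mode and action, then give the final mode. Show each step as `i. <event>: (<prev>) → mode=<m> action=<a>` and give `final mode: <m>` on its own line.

1. SIG_LOST: (Standby) → mode=Dock action=A_TURN
2. SIG_NEAR: (Dock) → mode=Retreat action=A_HALT
3. SIG_FAIL: (Retreat) → mode=Retreat action=A_PING
4. SIG_LOST: (Retreat) → mode=Dock action=A_HALT
5. SIG_LOST: (Dock) → mode=Dock action=A_LIGHT
6. SIG_FOUND: (Dock) → mode=Manipulate action=A_TURN
7. SIG_LOW: (Manipulate) → mode=Dock action=A_PING
8. SIG_FOUND: (Dock) → mode=Manipulate action=A_TURN

final mode: Manipulate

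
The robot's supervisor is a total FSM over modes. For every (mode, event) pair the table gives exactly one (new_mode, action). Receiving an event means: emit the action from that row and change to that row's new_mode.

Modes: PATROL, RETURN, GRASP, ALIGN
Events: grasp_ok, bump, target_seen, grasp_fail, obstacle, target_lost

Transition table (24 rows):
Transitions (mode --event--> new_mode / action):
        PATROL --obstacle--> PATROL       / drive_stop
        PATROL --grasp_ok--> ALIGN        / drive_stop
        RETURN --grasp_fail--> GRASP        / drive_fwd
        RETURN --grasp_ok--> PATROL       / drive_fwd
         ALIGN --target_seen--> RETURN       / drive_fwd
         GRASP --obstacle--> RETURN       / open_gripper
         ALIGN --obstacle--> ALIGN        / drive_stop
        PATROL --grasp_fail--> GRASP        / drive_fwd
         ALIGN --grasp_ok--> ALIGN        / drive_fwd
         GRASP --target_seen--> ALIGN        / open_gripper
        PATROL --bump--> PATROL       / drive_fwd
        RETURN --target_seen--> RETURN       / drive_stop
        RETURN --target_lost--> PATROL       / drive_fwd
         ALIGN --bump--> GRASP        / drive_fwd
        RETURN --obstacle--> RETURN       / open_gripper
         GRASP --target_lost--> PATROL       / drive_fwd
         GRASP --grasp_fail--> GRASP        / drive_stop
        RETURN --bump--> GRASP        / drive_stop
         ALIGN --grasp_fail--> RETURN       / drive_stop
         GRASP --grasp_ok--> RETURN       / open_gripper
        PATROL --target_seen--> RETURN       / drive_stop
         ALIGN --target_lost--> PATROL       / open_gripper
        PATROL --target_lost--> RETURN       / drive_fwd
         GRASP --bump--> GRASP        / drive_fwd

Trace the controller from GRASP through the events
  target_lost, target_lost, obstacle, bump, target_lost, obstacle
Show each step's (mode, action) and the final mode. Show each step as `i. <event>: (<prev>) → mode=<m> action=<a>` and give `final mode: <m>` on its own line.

1. target_lost: (GRASP) → mode=PATROL action=drive_fwd
2. target_lost: (PATROL) → mode=RETURN action=drive_fwd
3. obstacle: (RETURN) → mode=RETURN action=open_gripper
4. bump: (RETURN) → mode=GRASP action=drive_stop
5. target_lost: (GRASP) → mode=PATROL action=drive_fwd
6. obstacle: (PATROL) → mode=PATROL action=drive_stop

final mode: PATROL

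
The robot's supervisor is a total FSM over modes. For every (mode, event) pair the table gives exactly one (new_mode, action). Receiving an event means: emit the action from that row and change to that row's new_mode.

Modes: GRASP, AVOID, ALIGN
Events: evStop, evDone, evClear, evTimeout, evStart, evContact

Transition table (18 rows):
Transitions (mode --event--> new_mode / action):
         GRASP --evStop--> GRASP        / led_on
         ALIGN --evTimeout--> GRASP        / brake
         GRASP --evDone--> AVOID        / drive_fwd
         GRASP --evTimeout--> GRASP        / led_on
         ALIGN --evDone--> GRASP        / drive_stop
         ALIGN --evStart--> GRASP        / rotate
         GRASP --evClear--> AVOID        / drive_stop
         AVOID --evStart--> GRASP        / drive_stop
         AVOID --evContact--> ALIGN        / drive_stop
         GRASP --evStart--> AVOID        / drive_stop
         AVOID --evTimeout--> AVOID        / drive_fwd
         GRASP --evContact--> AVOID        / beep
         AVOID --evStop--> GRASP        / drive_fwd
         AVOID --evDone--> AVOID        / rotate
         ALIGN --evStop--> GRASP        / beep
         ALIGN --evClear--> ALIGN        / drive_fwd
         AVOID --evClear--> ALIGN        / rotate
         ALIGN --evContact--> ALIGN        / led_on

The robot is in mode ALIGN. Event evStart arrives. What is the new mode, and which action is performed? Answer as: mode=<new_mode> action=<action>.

current mode = ALIGN; filter table to that mode:
  (ALIGN, evTimeout) → (GRASP, brake)
  (ALIGN, evDone) → (GRASP, drive_stop)
  (ALIGN, evStart) → (GRASP, rotate)  ← event matches
  (ALIGN, evStop) → (GRASP, beep)
  (ALIGN, evClear) → (ALIGN, drive_fwd)
  (ALIGN, evContact) → (ALIGN, led_on)
event = evStart selects (GRASP, rotate)

mode=GRASP action=rotate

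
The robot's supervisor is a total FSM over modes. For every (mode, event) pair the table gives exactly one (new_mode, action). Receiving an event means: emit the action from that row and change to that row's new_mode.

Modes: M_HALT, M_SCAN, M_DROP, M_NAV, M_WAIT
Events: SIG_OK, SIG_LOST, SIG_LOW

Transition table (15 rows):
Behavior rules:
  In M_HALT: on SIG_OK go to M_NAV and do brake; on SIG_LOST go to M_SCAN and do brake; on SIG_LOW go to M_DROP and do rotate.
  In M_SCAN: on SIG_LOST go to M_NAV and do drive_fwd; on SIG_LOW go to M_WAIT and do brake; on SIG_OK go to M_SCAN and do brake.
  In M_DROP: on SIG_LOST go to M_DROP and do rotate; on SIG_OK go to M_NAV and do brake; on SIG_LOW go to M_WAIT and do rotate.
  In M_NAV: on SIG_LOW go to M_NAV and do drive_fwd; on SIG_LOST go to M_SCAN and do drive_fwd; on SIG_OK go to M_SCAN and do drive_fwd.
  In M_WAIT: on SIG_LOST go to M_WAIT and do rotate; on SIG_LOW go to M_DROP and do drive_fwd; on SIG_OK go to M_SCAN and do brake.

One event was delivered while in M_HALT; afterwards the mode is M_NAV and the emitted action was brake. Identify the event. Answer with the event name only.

try SIG_OK: (M_HALT, SIG_OK) → (M_NAV, brake)  ← matches
try SIG_LOST: (M_HALT, SIG_LOST) → (M_SCAN, brake)
try SIG_LOW: (M_HALT, SIG_LOW) → (M_DROP, rotate)

SIG_OK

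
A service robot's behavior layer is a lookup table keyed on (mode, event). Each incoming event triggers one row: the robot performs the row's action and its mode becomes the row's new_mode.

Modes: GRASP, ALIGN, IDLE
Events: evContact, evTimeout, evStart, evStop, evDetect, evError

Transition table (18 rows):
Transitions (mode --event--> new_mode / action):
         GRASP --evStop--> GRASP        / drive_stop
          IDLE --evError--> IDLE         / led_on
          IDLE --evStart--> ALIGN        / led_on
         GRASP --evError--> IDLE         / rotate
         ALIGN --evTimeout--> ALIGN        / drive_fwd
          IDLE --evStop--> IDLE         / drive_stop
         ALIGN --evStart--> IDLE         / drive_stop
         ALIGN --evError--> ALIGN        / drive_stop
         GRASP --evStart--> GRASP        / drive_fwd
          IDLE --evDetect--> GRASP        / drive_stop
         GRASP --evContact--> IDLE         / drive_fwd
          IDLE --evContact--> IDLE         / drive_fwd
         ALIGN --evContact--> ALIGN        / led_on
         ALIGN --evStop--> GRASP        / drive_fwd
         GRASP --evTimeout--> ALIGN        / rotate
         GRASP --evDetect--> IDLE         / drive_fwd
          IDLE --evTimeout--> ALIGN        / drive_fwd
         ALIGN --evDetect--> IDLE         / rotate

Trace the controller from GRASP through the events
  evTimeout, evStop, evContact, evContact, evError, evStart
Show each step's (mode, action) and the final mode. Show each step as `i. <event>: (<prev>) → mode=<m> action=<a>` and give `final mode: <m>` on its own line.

final mode: ALIGN

1. evTimeout: (GRASP) → mode=ALIGN action=rotate
2. evStop: (ALIGN) → mode=GRASP action=drive_fwd
3. evContact: (GRASP) → mode=IDLE action=drive_fwd
4. evContact: (IDLE) → mode=IDLE action=drive_fwd
5. evError: (IDLE) → mode=IDLE action=led_on
6. evStart: (IDLE) → mode=ALIGN action=led_on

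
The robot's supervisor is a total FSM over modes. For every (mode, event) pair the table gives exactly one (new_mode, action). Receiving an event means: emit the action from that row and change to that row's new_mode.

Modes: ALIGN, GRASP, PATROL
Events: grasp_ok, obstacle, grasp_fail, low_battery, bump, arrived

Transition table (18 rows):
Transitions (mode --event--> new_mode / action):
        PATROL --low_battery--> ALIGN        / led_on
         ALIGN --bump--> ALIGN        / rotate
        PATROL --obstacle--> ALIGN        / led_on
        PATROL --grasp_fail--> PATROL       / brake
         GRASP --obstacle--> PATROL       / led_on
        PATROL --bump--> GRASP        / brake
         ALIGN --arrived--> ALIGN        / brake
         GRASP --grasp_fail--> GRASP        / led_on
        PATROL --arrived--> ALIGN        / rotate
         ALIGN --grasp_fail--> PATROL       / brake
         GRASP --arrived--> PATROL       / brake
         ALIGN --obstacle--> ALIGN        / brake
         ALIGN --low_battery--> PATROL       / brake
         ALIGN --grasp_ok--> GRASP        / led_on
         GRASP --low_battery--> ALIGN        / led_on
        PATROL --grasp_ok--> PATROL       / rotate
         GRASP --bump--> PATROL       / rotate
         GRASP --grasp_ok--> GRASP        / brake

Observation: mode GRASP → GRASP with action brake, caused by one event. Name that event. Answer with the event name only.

grasp_ok

try grasp_ok: (GRASP, grasp_ok) → (GRASP, brake)  ← matches
try obstacle: (GRASP, obstacle) → (PATROL, led_on)
try grasp_fail: (GRASP, grasp_fail) → (GRASP, led_on)
try low_battery: (GRASP, low_battery) → (ALIGN, led_on)
try bump: (GRASP, bump) → (PATROL, rotate)
try arrived: (GRASP, arrived) → (PATROL, brake)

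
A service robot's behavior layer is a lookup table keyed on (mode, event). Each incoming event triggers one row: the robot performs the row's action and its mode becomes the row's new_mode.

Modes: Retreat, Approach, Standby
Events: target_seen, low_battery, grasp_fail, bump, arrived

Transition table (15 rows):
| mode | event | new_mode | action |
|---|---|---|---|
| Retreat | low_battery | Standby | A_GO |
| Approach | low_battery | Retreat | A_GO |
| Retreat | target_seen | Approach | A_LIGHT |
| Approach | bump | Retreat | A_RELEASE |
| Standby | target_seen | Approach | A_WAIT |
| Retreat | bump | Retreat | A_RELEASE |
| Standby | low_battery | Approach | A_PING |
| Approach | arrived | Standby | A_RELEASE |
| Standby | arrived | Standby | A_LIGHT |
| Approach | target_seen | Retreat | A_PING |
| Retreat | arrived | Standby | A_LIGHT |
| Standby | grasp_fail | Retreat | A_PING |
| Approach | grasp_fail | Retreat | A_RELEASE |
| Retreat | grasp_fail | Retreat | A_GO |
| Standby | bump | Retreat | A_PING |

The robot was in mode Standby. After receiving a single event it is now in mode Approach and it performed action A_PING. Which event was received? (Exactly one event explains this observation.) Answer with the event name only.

low_battery

try target_seen: (Standby, target_seen) → (Approach, A_WAIT)
try low_battery: (Standby, low_battery) → (Approach, A_PING)  ← matches
try grasp_fail: (Standby, grasp_fail) → (Retreat, A_PING)
try bump: (Standby, bump) → (Retreat, A_PING)
try arrived: (Standby, arrived) → (Standby, A_LIGHT)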